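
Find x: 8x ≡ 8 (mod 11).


GCD(8, 11) = 1, unique solution
a^(-1) mod 11 = 7
x = 7 * 8 mod 11 = 1

x ≡ 1 (mod 11)


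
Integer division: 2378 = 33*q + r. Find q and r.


2378 = 33 * 72 + 2
Check: 2376 + 2 = 2378

q = 72, r = 2


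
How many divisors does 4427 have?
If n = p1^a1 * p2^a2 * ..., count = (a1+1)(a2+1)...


4427 = 19^1 × 233^1
d(4427) = (1+1) × (1+1) = 4

4 divisors


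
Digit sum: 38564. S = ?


3 + 8 + 5 + 6 + 4 = 26


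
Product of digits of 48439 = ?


4 × 8 × 4 × 3 × 9 = 3456


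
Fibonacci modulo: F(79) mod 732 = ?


F(k) mod 732 for k=1..79:
1, 1, 2, 3, 5, 8, 13, 21, 34, 55, 89, 144, 233, 377, 610, 255, 133, 388, 521, 177, 698, 143, 109, 252, 361, 613, 242, 123, 365, 488, 121, 609, 730, 607, 605, 480, 353, 101, 454, 555, 277, 100, 377, 477, 122, 599, 721, 588, 577, 433, 278, 711, 257, 236, 493, 729, 490, 487, 245, 0, 245, 245, 490, 3, 493, 496, 257, 21, 278, 299, 577, 144, 721, 133, 122, 255, 377, 632, 277
F(79) mod 732 = 277


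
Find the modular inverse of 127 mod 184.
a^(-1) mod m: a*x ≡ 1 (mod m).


Use the extended Euclidean algorithm on (184, 127); each row r = 184*s + 127*t:
r=184, s=1, t=0
r=127, s=0, t=1
q=1: r=57, s=1, t=-1   [184*(1) + 127*(-1) = 57]
q=2: r=13, s=-2, t=3   [184*(-2) + 127*(3) = 13]
q=4: r=5, s=9, t=-13   [184*(9) + 127*(-13) = 5]
q=2: r=3, s=-20, t=29   [184*(-20) + 127*(29) = 3]
q=1: r=2, s=29, t=-42   [184*(29) + 127*(-42) = 2]
q=1: r=1, s=-49, t=71   [184*(-49) + 127*(71) = 1]
q=2: r=0, s=127, t=-184   [184*(127) + 127*(-184) = 0]
GCD = 1 with t = 71, so 127*(71) ≡ 1 (mod 184)
Inverse = 71 mod 184 = 71
Check: 127 * 71 = 9017 ≡ 1 (mod 184)

127^(-1) ≡ 71 (mod 184)


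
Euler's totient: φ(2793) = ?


2793 = 3 × 7^2 × 19
Prime factors: 3, 7, 19
φ(2793) = 2793 × (1-1/3) × (1-1/7) × (1-1/19)
= 2793 × 2/3 × 6/7 × 18/19 = 1512

φ(2793) = 1512


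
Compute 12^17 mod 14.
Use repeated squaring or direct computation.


12^1 mod 14 = 12
12^2 mod 14 = 4
12^3 mod 14 = 6
12^4 mod 14 = 2
12^5 mod 14 = 10
12^6 mod 14 = 8
12^7 mod 14 = 12
12^8 mod 14 = 4
12^9 mod 14 = 6
12^10 mod 14 = 2
12^11 mod 14 = 10
12^12 mod 14 = 8
12^13 mod 14 = 12
12^14 mod 14 = 4
12^15 mod 14 = 6
12^16 mod 14 = 2
12^17 mod 14 = 10


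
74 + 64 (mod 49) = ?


74 + 64 = 138
138 mod 49 = 40


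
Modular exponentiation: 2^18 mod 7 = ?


2^1 mod 7 = 2
2^2 mod 7 = 4
2^3 mod 7 = 1
2^4 mod 7 = 2
2^5 mod 7 = 4
2^6 mod 7 = 1
2^7 mod 7 = 2
2^8 mod 7 = 4
2^9 mod 7 = 1
2^10 mod 7 = 2
2^11 mod 7 = 4
2^12 mod 7 = 1
2^13 mod 7 = 2
2^14 mod 7 = 4
2^15 mod 7 = 1
2^16 mod 7 = 2
2^17 mod 7 = 4
2^18 mod 7 = 1


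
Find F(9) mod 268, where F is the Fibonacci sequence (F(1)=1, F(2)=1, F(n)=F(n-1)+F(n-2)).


F(k) mod 268 for k=1..9:
1, 1, 2, 3, 5, 8, 13, 21, 34
F(9) mod 268 = 34


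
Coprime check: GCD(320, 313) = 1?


Euclidean algorithm:
320 = 1 * 313 + 7
313 = 44 * 7 + 5
7 = 1 * 5 + 2
5 = 2 * 2 + 1
2 = 2 * 1 + 0
GCD(320, 313) = 1

Yes, coprime (GCD = 1)


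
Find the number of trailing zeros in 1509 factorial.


floor(1509/5) = 301
floor(1509/25) = 60
floor(1509/125) = 12
floor(1509/625) = 2
Total = 375

375 trailing zeros


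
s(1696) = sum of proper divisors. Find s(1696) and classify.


Proper divisors: 1, 2, 4, 8, 16, 32, 53, 106, 212, 424, 848
Sum = 1 + 2 + 4 + 8 + 16 + 32 + 53 + 106 + 212 + 424 + 848 = 1706
1706 > 1696 → abundant

s(1696) = 1706 (abundant)


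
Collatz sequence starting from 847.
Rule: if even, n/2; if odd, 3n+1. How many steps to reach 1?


847 → 2542 → 1271 → 3814 → 1907 → 5722 → 2861 → 8584 → 4292 → 2146 → 1073 → 3220 → 1610 → 805 → 2416 → 1208 → 604 → 302 → 151 → 454 → 227 → 682 → 341 → 1024 → 512 → 256 → 128 → 64 → 32 → 16 → 8 → 4 → 2 → 1
Total steps = 33

33 steps


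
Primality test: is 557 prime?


Check divisors up to sqrt(557) = 23.6008
No divisors found.
557 is prime.

Yes, 557 is prime


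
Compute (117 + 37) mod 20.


117 + 37 = 154
154 mod 20 = 14


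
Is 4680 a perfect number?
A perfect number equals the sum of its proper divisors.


Proper divisors of 4680: 1, 2, 3, 4, 5, 6, 8, 9, 10, 12, 13, 15, 18, 20, 24, 26, 30, 36, 39, 40, 45, 52, 60, 65, 72, 78, 90, 104, 117, 120, 130, 156, 180, 195, 234, 260, 312, 360, 390, 468, 520, 585, 780, 936, 1170, 1560, 2340
Sum = 1 + 2 + 3 + 4 + 5 + 6 + 8 + 9 + 10 + 12 + 13 + 15 + 18 + 20 + 24 + 26 + 30 + 36 + 39 + 40 + 45 + 52 + 60 + 65 + 72 + 78 + 90 + 104 + 117 + 120 + 130 + 156 + 180 + 195 + 234 + 260 + 312 + 360 + 390 + 468 + 520 + 585 + 780 + 936 + 1170 + 1560 + 2340 = 11700

No, 4680 is not perfect (11700 ≠ 4680)


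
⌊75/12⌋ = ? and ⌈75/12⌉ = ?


75/12 = 6.2500
floor = 6
ceil = 7

floor = 6, ceil = 7


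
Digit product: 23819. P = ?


2 × 3 × 8 × 1 × 9 = 432


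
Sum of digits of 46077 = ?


4 + 6 + 0 + 7 + 7 = 24


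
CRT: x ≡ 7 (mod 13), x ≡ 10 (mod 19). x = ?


M = 13*19 = 247
M1 = M/13 = 19, M2 = M/19 = 13
M1^(-1) mod 13 = 11, M2^(-1) mod 19 = 3
x = 7*19*11 + 10*13*3 = 1853
1853 mod 247 = 124
Check: 124 mod 13 = 7 ✓, 124 mod 19 = 10 ✓

x ≡ 124 (mod 247)


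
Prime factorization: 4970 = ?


4970 / 2 = 2485
2485 / 5 = 497
497 / 7 = 71
71 / 71 = 1
4970 = 2 × 5 × 7 × 71


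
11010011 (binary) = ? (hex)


11010011 (base 2) = 211 (decimal)
211 (decimal) = D3 (base 16)


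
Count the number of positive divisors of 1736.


1736 = 2^3 × 7^1 × 31^1
d(1736) = (3+1) × (1+1) × (1+1) = 16

16 divisors


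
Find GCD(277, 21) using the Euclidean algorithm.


277 = 13 * 21 + 4
21 = 5 * 4 + 1
4 = 4 * 1 + 0
GCD = 1


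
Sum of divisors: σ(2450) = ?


Divisors of 2450: 1, 2, 5, 7, 10, 14, 25, 35, 49, 50, 70, 98, 175, 245, 350, 490, 1225, 2450
Sum = 1 + 2 + 5 + 7 + 10 + 14 + 25 + 35 + 49 + 50 + 70 + 98 + 175 + 245 + 350 + 490 + 1225 + 2450 = 5301

σ(2450) = 5301


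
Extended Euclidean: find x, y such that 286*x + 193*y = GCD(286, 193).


Tabular extended Euclidean (each row: r = 286*s + 193*t):
r=286, s=1, t=0
r=193, s=0, t=1
q=1: r=93, s=1, t=-1   [286*(1) + 193*(-1) = 93]
q=2: r=7, s=-2, t=3   [286*(-2) + 193*(3) = 7]
q=13: r=2, s=27, t=-40   [286*(27) + 193*(-40) = 2]
q=3: r=1, s=-83, t=123   [286*(-83) + 193*(123) = 1]
q=2: r=0, s=193, t=-286   [286*(193) + 193*(-286) = 0]
GCD = 1; from the row with r=1: x=-83, y=123
Check: 286*(-83) + 193*(123) = -23738 + 23739 = 1

GCD = 1, x = -83, y = 123


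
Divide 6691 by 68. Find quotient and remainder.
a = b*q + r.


6691 = 68 * 98 + 27
Check: 6664 + 27 = 6691

q = 98, r = 27


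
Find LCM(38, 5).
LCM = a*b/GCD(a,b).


GCD(38, 5) = 1
LCM = 38*5/1 = 190/1 = 190

LCM = 190


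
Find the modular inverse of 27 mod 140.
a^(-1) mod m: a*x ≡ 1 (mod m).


Use the extended Euclidean algorithm on (140, 27); each row r = 140*s + 27*t:
r=140, s=1, t=0
r=27, s=0, t=1
q=5: r=5, s=1, t=-5   [140*(1) + 27*(-5) = 5]
q=5: r=2, s=-5, t=26   [140*(-5) + 27*(26) = 2]
q=2: r=1, s=11, t=-57   [140*(11) + 27*(-57) = 1]
q=2: r=0, s=-27, t=140   [140*(-27) + 27*(140) = 0]
GCD = 1 with t = -57, so 27*(-57) ≡ 1 (mod 140)
Inverse = -57 mod 140 = 83
Check: 27 * 83 = 2241 ≡ 1 (mod 140)

27^(-1) ≡ 83 (mod 140)


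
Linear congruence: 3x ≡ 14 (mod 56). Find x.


GCD(3, 56) = 1, unique solution
a^(-1) mod 56 = 19
x = 19 * 14 mod 56 = 42

x ≡ 42 (mod 56)


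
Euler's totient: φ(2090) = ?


2090 = 2 × 5 × 11 × 19
Prime factors: 2, 5, 11, 19
φ(2090) = 2090 × (1-1/2) × (1-1/5) × (1-1/11) × (1-1/19)
= 2090 × 1/2 × 4/5 × 10/11 × 18/19 = 720

φ(2090) = 720


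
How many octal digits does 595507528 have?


595507528 in base 8 = 4337534510
Number of digits = 10

10 digits (base 8)


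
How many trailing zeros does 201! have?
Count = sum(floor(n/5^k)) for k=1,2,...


floor(201/5) = 40
floor(201/25) = 8
floor(201/125) = 1
Total = 49

49 trailing zeros


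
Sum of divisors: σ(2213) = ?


Divisors of 2213: 1, 2213
Sum = 1 + 2213 = 2214

σ(2213) = 2214


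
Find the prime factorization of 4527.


4527 / 3 = 1509
1509 / 3 = 503
503 / 503 = 1
4527 = 3^2 × 503


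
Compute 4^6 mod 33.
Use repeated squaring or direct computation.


4^1 mod 33 = 4
4^2 mod 33 = 16
4^3 mod 33 = 31
4^4 mod 33 = 25
4^5 mod 33 = 1
4^6 mod 33 = 4


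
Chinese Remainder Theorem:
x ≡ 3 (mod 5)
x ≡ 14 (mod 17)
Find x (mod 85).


M = 5*17 = 85
M1 = M/5 = 17, M2 = M/17 = 5
M1^(-1) mod 5 = 3, M2^(-1) mod 17 = 7
x = 3*17*3 + 14*5*7 = 643
643 mod 85 = 48
Check: 48 mod 5 = 3 ✓, 48 mod 17 = 14 ✓

x ≡ 48 (mod 85)


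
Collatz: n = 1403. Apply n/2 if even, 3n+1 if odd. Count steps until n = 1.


1403 → 4210 → 2105 → 6316 → 3158 → 1579 → 4738 → 2369 → 7108 → 3554 → 1777 → 5332 → 2666 → 1333 → 4000 → 2000 → 1000 → 500 → 250 → 125 → 376 → 188 → 94 → 47 → 142 → 71 → 214 → 107 → 322 → 161 → 484 → 242 → 121 → 364 → 182 → 91 → 274 → 137 → 412 → 206 → 103 → 310 → 155 → 466 → 233 → 700 → 350 → 175 → 526 → 263 → 790 → 395 → 1186 → 593 → 1780 → 890 → 445 → 1336 → 668 → 334 → 167 → 502 → 251 → 754 → 377 → 1132 → 566 → 283 → 850 → 425 → 1276 → 638 → 319 → 958 → 479 → 1438 → 719 → 2158 → 1079 → 3238 → 1619 → 4858 → 2429 → 7288 → 3644 → 1822 → 911 → 2734 → 1367 → 4102 → 2051 → 6154 → 3077 → 9232 → 4616 → 2308 → 1154 → 577 → 1732 → 866 → 433 → 1300 → 650 → 325 → 976 → 488 → 244 → 122 → 61 → 184 → 92 → 46 → 23 → 70 → 35 → 106 → 53 → 160 → 80 → 40 → 20 → 10 → 5 → 16 → 8 → 4 → 2 → 1
Total steps = 127

127 steps


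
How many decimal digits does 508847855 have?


508847855 has 9 digits in base 10
floor(log10(508847855)) + 1 = floor(8.7066) + 1 = 9

9 digits (base 10)


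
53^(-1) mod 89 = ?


Use the extended Euclidean algorithm on (89, 53); each row r = 89*s + 53*t:
r=89, s=1, t=0
r=53, s=0, t=1
q=1: r=36, s=1, t=-1   [89*(1) + 53*(-1) = 36]
q=1: r=17, s=-1, t=2   [89*(-1) + 53*(2) = 17]
q=2: r=2, s=3, t=-5   [89*(3) + 53*(-5) = 2]
q=8: r=1, s=-25, t=42   [89*(-25) + 53*(42) = 1]
q=2: r=0, s=53, t=-89   [89*(53) + 53*(-89) = 0]
GCD = 1 with t = 42, so 53*(42) ≡ 1 (mod 89)
Inverse = 42 mod 89 = 42
Check: 53 * 42 = 2226 ≡ 1 (mod 89)

53^(-1) ≡ 42 (mod 89)


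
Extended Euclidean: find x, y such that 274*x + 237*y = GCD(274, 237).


Tabular extended Euclidean (each row: r = 274*s + 237*t):
r=274, s=1, t=0
r=237, s=0, t=1
q=1: r=37, s=1, t=-1   [274*(1) + 237*(-1) = 37]
q=6: r=15, s=-6, t=7   [274*(-6) + 237*(7) = 15]
q=2: r=7, s=13, t=-15   [274*(13) + 237*(-15) = 7]
q=2: r=1, s=-32, t=37   [274*(-32) + 237*(37) = 1]
q=7: r=0, s=237, t=-274   [274*(237) + 237*(-274) = 0]
GCD = 1; from the row with r=1: x=-32, y=37
Check: 274*(-32) + 237*(37) = -8768 + 8769 = 1

GCD = 1, x = -32, y = 37


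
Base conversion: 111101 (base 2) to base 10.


111101 (base 2) = 61 (decimal)
61 (decimal) = 61 (base 10)


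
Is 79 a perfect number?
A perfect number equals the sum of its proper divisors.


Proper divisors of 79: 1
Sum = 1 = 1

No, 79 is not perfect (1 ≠ 79)


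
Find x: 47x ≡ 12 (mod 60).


GCD(47, 60) = 1, unique solution
a^(-1) mod 60 = 23
x = 23 * 12 mod 60 = 36

x ≡ 36 (mod 60)


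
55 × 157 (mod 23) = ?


55 × 157 = 8635
8635 mod 23 = 10


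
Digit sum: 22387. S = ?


2 + 2 + 3 + 8 + 7 = 22


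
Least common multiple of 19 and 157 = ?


GCD(19, 157) = 1
LCM = 19*157/1 = 2983/1 = 2983

LCM = 2983


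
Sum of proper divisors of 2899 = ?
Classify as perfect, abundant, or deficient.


Proper divisors: 1, 13, 223
Sum = 1 + 13 + 223 = 237
237 < 2899 → deficient

s(2899) = 237 (deficient)


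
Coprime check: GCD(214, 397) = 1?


Euclidean algorithm:
397 = 1 * 214 + 183
214 = 1 * 183 + 31
183 = 5 * 31 + 28
31 = 1 * 28 + 3
28 = 9 * 3 + 1
3 = 3 * 1 + 0
GCD(214, 397) = 1

Yes, coprime (GCD = 1)


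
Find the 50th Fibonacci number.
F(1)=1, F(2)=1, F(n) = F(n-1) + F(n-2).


Sequence: 1, 1, 2, 3, 5, 8, 13, 21, 34, 55, 89, 144, 233, 377, 610, 987, 1597, 2584, 4181, 6765, 10946, 17711, 28657, 46368, 75025, 121393, 196418, 317811, 514229, 832040, 1346269, 2178309, 3524578, 5702887, 9227465, 14930352, 24157817, 39088169, 63245986, 102334155, 165580141, 267914296, 433494437, 701408733, 1134903170, 1836311903, 2971215073, 4807526976, 7778742049, 12586269025
F(50) = 12586269025


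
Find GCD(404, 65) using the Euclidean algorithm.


404 = 6 * 65 + 14
65 = 4 * 14 + 9
14 = 1 * 9 + 5
9 = 1 * 5 + 4
5 = 1 * 4 + 1
4 = 4 * 1 + 0
GCD = 1


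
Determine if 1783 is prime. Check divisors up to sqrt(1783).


Check divisors up to sqrt(1783) = 42.2256
No divisors found.
1783 is prime.

Yes, 1783 is prime


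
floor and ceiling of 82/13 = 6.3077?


82/13 = 6.3077
floor = 6
ceil = 7

floor = 6, ceil = 7


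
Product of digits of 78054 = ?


7 × 8 × 0 × 5 × 4 = 0


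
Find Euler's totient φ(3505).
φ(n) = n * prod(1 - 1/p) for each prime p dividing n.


3505 = 5 × 701
Prime factors: 5, 701
φ(3505) = 3505 × (1-1/5) × (1-1/701)
= 3505 × 4/5 × 700/701 = 2800

φ(3505) = 2800


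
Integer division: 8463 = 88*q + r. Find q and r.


8463 = 88 * 96 + 15
Check: 8448 + 15 = 8463

q = 96, r = 15


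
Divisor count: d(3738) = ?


3738 = 2^1 × 3^1 × 7^1 × 89^1
d(3738) = (1+1) × (1+1) × (1+1) × (1+1) = 16

16 divisors


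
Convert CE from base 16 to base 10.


CE (base 16) = 206 (decimal)
206 (decimal) = 206 (base 10)


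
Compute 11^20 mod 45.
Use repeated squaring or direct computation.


11^1 mod 45 = 11
11^2 mod 45 = 31
11^3 mod 45 = 26
11^4 mod 45 = 16
11^5 mod 45 = 41
11^6 mod 45 = 1
11^7 mod 45 = 11
11^8 mod 45 = 31
11^9 mod 45 = 26
11^10 mod 45 = 16
11^11 mod 45 = 41
11^12 mod 45 = 1
11^13 mod 45 = 11
11^14 mod 45 = 31
11^15 mod 45 = 26
11^16 mod 45 = 16
11^17 mod 45 = 41
11^18 mod 45 = 1
11^19 mod 45 = 11
11^20 mod 45 = 31


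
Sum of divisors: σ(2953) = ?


Divisors of 2953: 1, 2953
Sum = 1 + 2953 = 2954

σ(2953) = 2954


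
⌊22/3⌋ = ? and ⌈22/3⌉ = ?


22/3 = 7.3333
floor = 7
ceil = 8

floor = 7, ceil = 8


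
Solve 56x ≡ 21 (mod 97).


GCD(56, 97) = 1, unique solution
a^(-1) mod 97 = 26
x = 26 * 21 mod 97 = 61

x ≡ 61 (mod 97)


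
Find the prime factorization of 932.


932 / 2 = 466
466 / 2 = 233
233 / 233 = 1
932 = 2^2 × 233


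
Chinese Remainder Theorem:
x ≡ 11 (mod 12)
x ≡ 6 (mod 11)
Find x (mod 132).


M = 12*11 = 132
M1 = M/12 = 11, M2 = M/11 = 12
M1^(-1) mod 12 = 11, M2^(-1) mod 11 = 1
x = 11*11*11 + 6*12*1 = 1403
1403 mod 132 = 83
Check: 83 mod 12 = 11 ✓, 83 mod 11 = 6 ✓

x ≡ 83 (mod 132)


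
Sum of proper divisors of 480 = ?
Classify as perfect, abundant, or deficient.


Proper divisors: 1, 2, 3, 4, 5, 6, 8, 10, 12, 15, 16, 20, 24, 30, 32, 40, 48, 60, 80, 96, 120, 160, 240
Sum = 1 + 2 + 3 + 4 + 5 + 6 + 8 + 10 + 12 + 15 + 16 + 20 + 24 + 30 + 32 + 40 + 48 + 60 + 80 + 96 + 120 + 160 + 240 = 1032
1032 > 480 → abundant

s(480) = 1032 (abundant)


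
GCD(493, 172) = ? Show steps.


493 = 2 * 172 + 149
172 = 1 * 149 + 23
149 = 6 * 23 + 11
23 = 2 * 11 + 1
11 = 11 * 1 + 0
GCD = 1


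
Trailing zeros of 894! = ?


floor(894/5) = 178
floor(894/25) = 35
floor(894/125) = 7
floor(894/625) = 1
Total = 221

221 trailing zeros


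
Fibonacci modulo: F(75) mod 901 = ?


F(k) mod 901 for k=1..75:
1, 1, 2, 3, 5, 8, 13, 21, 34, 55, 89, 144, 233, 377, 610, 86, 696, 782, 577, 458, 134, 592, 726, 417, 242, 659, 0, 659, 659, 417, 175, 592, 767, 458, 324, 782, 205, 86, 291, 377, 668, 144, 812, 55, 867, 21, 888, 8, 896, 3, 899, 1, 900, 0, 900, 900, 899, 898, 896, 893, 888, 880, 867, 846, 812, 757, 668, 524, 291, 815, 205, 119, 324, 443, 767
F(75) mod 901 = 767


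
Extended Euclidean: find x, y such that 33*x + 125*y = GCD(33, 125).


Tabular extended Euclidean (each row: r = 33*s + 125*t):
r=33, s=1, t=0
r=125, s=0, t=1
q=0: r=33, s=1, t=0   [33*(1) + 125*(0) = 33]
q=3: r=26, s=-3, t=1   [33*(-3) + 125*(1) = 26]
q=1: r=7, s=4, t=-1   [33*(4) + 125*(-1) = 7]
q=3: r=5, s=-15, t=4   [33*(-15) + 125*(4) = 5]
q=1: r=2, s=19, t=-5   [33*(19) + 125*(-5) = 2]
q=2: r=1, s=-53, t=14   [33*(-53) + 125*(14) = 1]
q=2: r=0, s=125, t=-33   [33*(125) + 125*(-33) = 0]
GCD = 1; from the row with r=1: x=-53, y=14
Check: 33*(-53) + 125*(14) = -1749 + 1750 = 1

GCD = 1, x = -53, y = 14


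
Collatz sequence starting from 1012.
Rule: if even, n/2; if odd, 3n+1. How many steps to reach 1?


1012 → 506 → 253 → 760 → 380 → 190 → 95 → 286 → 143 → 430 → 215 → 646 → 323 → 970 → 485 → 1456 → 728 → 364 → 182 → 91 → 274 → 137 → 412 → 206 → 103 → 310 → 155 → 466 → 233 → 700 → 350 → 175 → 526 → 263 → 790 → 395 → 1186 → 593 → 1780 → 890 → 445 → 1336 → 668 → 334 → 167 → 502 → 251 → 754 → 377 → 1132 → 566 → 283 → 850 → 425 → 1276 → 638 → 319 → 958 → 479 → 1438 → 719 → 2158 → 1079 → 3238 → 1619 → 4858 → 2429 → 7288 → 3644 → 1822 → 911 → 2734 → 1367 → 4102 → 2051 → 6154 → 3077 → 9232 → 4616 → 2308 → 1154 → 577 → 1732 → 866 → 433 → 1300 → 650 → 325 → 976 → 488 → 244 → 122 → 61 → 184 → 92 → 46 → 23 → 70 → 35 → 106 → 53 → 160 → 80 → 40 → 20 → 10 → 5 → 16 → 8 → 4 → 2 → 1
Total steps = 111

111 steps


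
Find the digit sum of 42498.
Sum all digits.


4 + 2 + 4 + 9 + 8 = 27


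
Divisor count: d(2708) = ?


2708 = 2^2 × 677^1
d(2708) = (2+1) × (1+1) = 6

6 divisors


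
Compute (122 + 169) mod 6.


122 + 169 = 291
291 mod 6 = 3


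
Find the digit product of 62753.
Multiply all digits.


6 × 2 × 7 × 5 × 3 = 1260


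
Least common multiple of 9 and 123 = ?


GCD(9, 123) = 3
LCM = 9*123/3 = 1107/3 = 369

LCM = 369


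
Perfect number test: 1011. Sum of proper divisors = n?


Proper divisors of 1011: 1, 3, 337
Sum = 1 + 3 + 337 = 341

No, 1011 is not perfect (341 ≠ 1011)


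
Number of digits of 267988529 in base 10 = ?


267988529 has 9 digits in base 10
floor(log10(267988529)) + 1 = floor(8.4281) + 1 = 9

9 digits (base 10)


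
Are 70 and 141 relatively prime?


Euclidean algorithm:
141 = 2 * 70 + 1
70 = 70 * 1 + 0
GCD(70, 141) = 1

Yes, coprime (GCD = 1)


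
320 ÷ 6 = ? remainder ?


320 = 6 * 53 + 2
Check: 318 + 2 = 320

q = 53, r = 2


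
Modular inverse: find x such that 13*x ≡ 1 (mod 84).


Use the extended Euclidean algorithm on (84, 13); each row r = 84*s + 13*t:
r=84, s=1, t=0
r=13, s=0, t=1
q=6: r=6, s=1, t=-6   [84*(1) + 13*(-6) = 6]
q=2: r=1, s=-2, t=13   [84*(-2) + 13*(13) = 1]
q=6: r=0, s=13, t=-84   [84*(13) + 13*(-84) = 0]
GCD = 1 with t = 13, so 13*(13) ≡ 1 (mod 84)
Inverse = 13 mod 84 = 13
Check: 13 * 13 = 169 ≡ 1 (mod 84)

13^(-1) ≡ 13 (mod 84)


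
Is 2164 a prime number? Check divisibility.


2164 / 2 = 1082 (exact division)
2164 is NOT prime.

No, 2164 is not prime


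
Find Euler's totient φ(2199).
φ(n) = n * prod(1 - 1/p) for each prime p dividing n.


2199 = 3 × 733
Prime factors: 3, 733
φ(2199) = 2199 × (1-1/3) × (1-1/733)
= 2199 × 2/3 × 732/733 = 1464

φ(2199) = 1464


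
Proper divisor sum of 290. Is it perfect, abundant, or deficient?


Proper divisors: 1, 2, 5, 10, 29, 58, 145
Sum = 1 + 2 + 5 + 10 + 29 + 58 + 145 = 250
250 < 290 → deficient

s(290) = 250 (deficient)


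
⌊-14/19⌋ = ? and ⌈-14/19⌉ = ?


-14/19 = -0.7368
floor = -1
ceil = 0

floor = -1, ceil = 0


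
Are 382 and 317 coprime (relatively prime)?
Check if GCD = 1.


Euclidean algorithm:
382 = 1 * 317 + 65
317 = 4 * 65 + 57
65 = 1 * 57 + 8
57 = 7 * 8 + 1
8 = 8 * 1 + 0
GCD(382, 317) = 1

Yes, coprime (GCD = 1)


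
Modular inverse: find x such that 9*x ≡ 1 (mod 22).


Use the extended Euclidean algorithm on (22, 9); each row r = 22*s + 9*t:
r=22, s=1, t=0
r=9, s=0, t=1
q=2: r=4, s=1, t=-2   [22*(1) + 9*(-2) = 4]
q=2: r=1, s=-2, t=5   [22*(-2) + 9*(5) = 1]
q=4: r=0, s=9, t=-22   [22*(9) + 9*(-22) = 0]
GCD = 1 with t = 5, so 9*(5) ≡ 1 (mod 22)
Inverse = 5 mod 22 = 5
Check: 9 * 5 = 45 ≡ 1 (mod 22)

9^(-1) ≡ 5 (mod 22)


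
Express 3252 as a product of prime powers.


3252 / 2 = 1626
1626 / 2 = 813
813 / 3 = 271
271 / 271 = 1
3252 = 2^2 × 3 × 271


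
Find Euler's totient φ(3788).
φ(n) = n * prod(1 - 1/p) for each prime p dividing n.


3788 = 2^2 × 947
Prime factors: 2, 947
φ(3788) = 3788 × (1-1/2) × (1-1/947)
= 3788 × 1/2 × 946/947 = 1892

φ(3788) = 1892


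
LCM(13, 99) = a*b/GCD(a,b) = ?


GCD(13, 99) = 1
LCM = 13*99/1 = 1287/1 = 1287

LCM = 1287


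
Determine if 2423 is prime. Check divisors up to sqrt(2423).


Check divisors up to sqrt(2423) = 49.2240
No divisors found.
2423 is prime.

Yes, 2423 is prime


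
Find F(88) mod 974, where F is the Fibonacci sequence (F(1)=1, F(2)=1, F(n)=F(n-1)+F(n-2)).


F(k) mod 974 for k=1..88:
1, 1, 2, 3, 5, 8, 13, 21, 34, 55, 89, 144, 233, 377, 610, 13, 623, 636, 285, 921, 232, 179, 411, 590, 27, 617, 644, 287, 931, 244, 201, 445, 646, 117, 763, 880, 669, 575, 270, 845, 141, 12, 153, 165, 318, 483, 801, 310, 137, 447, 584, 57, 641, 698, 365, 89, 454, 543, 23, 566, 589, 181, 770, 951, 747, 724, 497, 247, 744, 17, 761, 778, 565, 369, 934, 329, 289, 618, 907, 551, 484, 61, 545, 606, 177, 783, 960, 769
F(88) mod 974 = 769


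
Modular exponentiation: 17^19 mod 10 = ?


17^1 mod 10 = 7
17^2 mod 10 = 9
17^3 mod 10 = 3
17^4 mod 10 = 1
17^5 mod 10 = 7
17^6 mod 10 = 9
17^7 mod 10 = 3
17^8 mod 10 = 1
17^9 mod 10 = 7
17^10 mod 10 = 9
17^11 mod 10 = 3
17^12 mod 10 = 1
17^13 mod 10 = 7
17^14 mod 10 = 9
17^15 mod 10 = 3
17^16 mod 10 = 1
17^17 mod 10 = 7
17^18 mod 10 = 9
17^19 mod 10 = 3


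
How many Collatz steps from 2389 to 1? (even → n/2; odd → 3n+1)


2389 → 7168 → 3584 → 1792 → 896 → 448 → 224 → 112 → 56 → 28 → 14 → 7 → 22 → 11 → 34 → 17 → 52 → 26 → 13 → 40 → 20 → 10 → 5 → 16 → 8 → 4 → 2 → 1
Total steps = 27

27 steps


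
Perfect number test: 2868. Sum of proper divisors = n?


Proper divisors of 2868: 1, 2, 3, 4, 6, 12, 239, 478, 717, 956, 1434
Sum = 1 + 2 + 3 + 4 + 6 + 12 + 239 + 478 + 717 + 956 + 1434 = 3852

No, 2868 is not perfect (3852 ≠ 2868)


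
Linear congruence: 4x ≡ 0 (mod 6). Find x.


GCD(4, 6) = 2 divides 0
Divide: 2x ≡ 0 (mod 3)
x ≡ 0 (mod 3)


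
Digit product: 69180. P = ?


6 × 9 × 1 × 8 × 0 = 0


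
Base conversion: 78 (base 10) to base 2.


78 (base 10) = 78 (decimal)
78 (decimal) = 1001110 (base 2)


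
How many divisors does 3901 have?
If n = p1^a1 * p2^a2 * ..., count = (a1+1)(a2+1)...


3901 = 47^1 × 83^1
d(3901) = (1+1) × (1+1) = 4

4 divisors


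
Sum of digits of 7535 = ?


7 + 5 + 3 + 5 = 20


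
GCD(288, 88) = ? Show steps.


288 = 3 * 88 + 24
88 = 3 * 24 + 16
24 = 1 * 16 + 8
16 = 2 * 8 + 0
GCD = 8


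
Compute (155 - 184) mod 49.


155 - 184 = -29
-29 mod 49 = 20


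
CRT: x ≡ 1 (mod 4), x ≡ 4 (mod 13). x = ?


M = 4*13 = 52
M1 = M/4 = 13, M2 = M/13 = 4
M1^(-1) mod 4 = 1, M2^(-1) mod 13 = 10
x = 1*13*1 + 4*4*10 = 173
173 mod 52 = 17
Check: 17 mod 4 = 1 ✓, 17 mod 13 = 4 ✓

x ≡ 17 (mod 52)


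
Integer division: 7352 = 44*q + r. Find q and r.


7352 = 44 * 167 + 4
Check: 7348 + 4 = 7352

q = 167, r = 4


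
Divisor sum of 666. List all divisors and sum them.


Divisors of 666: 1, 2, 3, 6, 9, 18, 37, 74, 111, 222, 333, 666
Sum = 1 + 2 + 3 + 6 + 9 + 18 + 37 + 74 + 111 + 222 + 333 + 666 = 1482

σ(666) = 1482


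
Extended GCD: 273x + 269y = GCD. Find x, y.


Tabular extended Euclidean (each row: r = 273*s + 269*t):
r=273, s=1, t=0
r=269, s=0, t=1
q=1: r=4, s=1, t=-1   [273*(1) + 269*(-1) = 4]
q=67: r=1, s=-67, t=68   [273*(-67) + 269*(68) = 1]
q=4: r=0, s=269, t=-273   [273*(269) + 269*(-273) = 0]
GCD = 1; from the row with r=1: x=-67, y=68
Check: 273*(-67) + 269*(68) = -18291 + 18292 = 1

GCD = 1, x = -67, y = 68


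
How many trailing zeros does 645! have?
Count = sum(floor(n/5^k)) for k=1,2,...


floor(645/5) = 129
floor(645/25) = 25
floor(645/125) = 5
floor(645/625) = 1
Total = 160

160 trailing zeros


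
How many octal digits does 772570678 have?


772570678 in base 8 = 5603077066
Number of digits = 10

10 digits (base 8)


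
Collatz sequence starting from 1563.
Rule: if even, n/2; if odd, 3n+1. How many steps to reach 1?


1563 → 4690 → 2345 → 7036 → 3518 → 1759 → 5278 → 2639 → 7918 → 3959 → 11878 → 5939 → 17818 → 8909 → 26728 → 13364 → 6682 → 3341 → 10024 → 5012 → 2506 → 1253 → 3760 → 1880 → 940 → 470 → 235 → 706 → 353 → 1060 → 530 → 265 → 796 → 398 → 199 → 598 → 299 → 898 → 449 → 1348 → 674 → 337 → 1012 → 506 → 253 → 760 → 380 → 190 → 95 → 286 → 143 → 430 → 215 → 646 → 323 → 970 → 485 → 1456 → 728 → 364 → 182 → 91 → 274 → 137 → 412 → 206 → 103 → 310 → 155 → 466 → 233 → 700 → 350 → 175 → 526 → 263 → 790 → 395 → 1186 → 593 → 1780 → 890 → 445 → 1336 → 668 → 334 → 167 → 502 → 251 → 754 → 377 → 1132 → 566 → 283 → 850 → 425 → 1276 → 638 → 319 → 958 → 479 → 1438 → 719 → 2158 → 1079 → 3238 → 1619 → 4858 → 2429 → 7288 → 3644 → 1822 → 911 → 2734 → 1367 → 4102 → 2051 → 6154 → 3077 → 9232 → 4616 → 2308 → 1154 → 577 → 1732 → 866 → 433 → 1300 → 650 → 325 → 976 → 488 → 244 → 122 → 61 → 184 → 92 → 46 → 23 → 70 → 35 → 106 → 53 → 160 → 80 → 40 → 20 → 10 → 5 → 16 → 8 → 4 → 2 → 1
Total steps = 153

153 steps


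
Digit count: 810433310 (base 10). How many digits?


810433310 has 9 digits in base 10
floor(log10(810433310)) + 1 = floor(8.9087) + 1 = 9

9 digits (base 10)


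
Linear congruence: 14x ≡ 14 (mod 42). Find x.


GCD(14, 42) = 14 divides 14
Divide: 1x ≡ 1 (mod 3)
x ≡ 1 (mod 3)


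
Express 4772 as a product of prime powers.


4772 / 2 = 2386
2386 / 2 = 1193
1193 / 1193 = 1
4772 = 2^2 × 1193


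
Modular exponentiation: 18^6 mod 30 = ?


18^1 mod 30 = 18
18^2 mod 30 = 24
18^3 mod 30 = 12
18^4 mod 30 = 6
18^5 mod 30 = 18
18^6 mod 30 = 24


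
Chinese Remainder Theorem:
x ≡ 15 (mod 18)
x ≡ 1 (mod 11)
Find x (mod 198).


M = 18*11 = 198
M1 = M/18 = 11, M2 = M/11 = 18
M1^(-1) mod 18 = 5, M2^(-1) mod 11 = 8
x = 15*11*5 + 1*18*8 = 969
969 mod 198 = 177
Check: 177 mod 18 = 15 ✓, 177 mod 11 = 1 ✓

x ≡ 177 (mod 198)


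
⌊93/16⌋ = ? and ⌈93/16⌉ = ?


93/16 = 5.8125
floor = 5
ceil = 6

floor = 5, ceil = 6


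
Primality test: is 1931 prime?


Check divisors up to sqrt(1931) = 43.9431
No divisors found.
1931 is prime.

Yes, 1931 is prime


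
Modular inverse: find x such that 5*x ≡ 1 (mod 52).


Use the extended Euclidean algorithm on (52, 5); each row r = 52*s + 5*t:
r=52, s=1, t=0
r=5, s=0, t=1
q=10: r=2, s=1, t=-10   [52*(1) + 5*(-10) = 2]
q=2: r=1, s=-2, t=21   [52*(-2) + 5*(21) = 1]
q=2: r=0, s=5, t=-52   [52*(5) + 5*(-52) = 0]
GCD = 1 with t = 21, so 5*(21) ≡ 1 (mod 52)
Inverse = 21 mod 52 = 21
Check: 5 * 21 = 105 ≡ 1 (mod 52)

5^(-1) ≡ 21 (mod 52)


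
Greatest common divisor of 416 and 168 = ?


416 = 2 * 168 + 80
168 = 2 * 80 + 8
80 = 10 * 8 + 0
GCD = 8


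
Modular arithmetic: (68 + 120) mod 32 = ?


68 + 120 = 188
188 mod 32 = 28


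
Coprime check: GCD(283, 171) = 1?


Euclidean algorithm:
283 = 1 * 171 + 112
171 = 1 * 112 + 59
112 = 1 * 59 + 53
59 = 1 * 53 + 6
53 = 8 * 6 + 5
6 = 1 * 5 + 1
5 = 5 * 1 + 0
GCD(283, 171) = 1

Yes, coprime (GCD = 1)


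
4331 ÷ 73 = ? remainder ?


4331 = 73 * 59 + 24
Check: 4307 + 24 = 4331

q = 59, r = 24


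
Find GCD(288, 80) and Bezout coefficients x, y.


Tabular extended Euclidean (each row: r = 288*s + 80*t):
r=288, s=1, t=0
r=80, s=0, t=1
q=3: r=48, s=1, t=-3   [288*(1) + 80*(-3) = 48]
q=1: r=32, s=-1, t=4   [288*(-1) + 80*(4) = 32]
q=1: r=16, s=2, t=-7   [288*(2) + 80*(-7) = 16]
q=2: r=0, s=-5, t=18   [288*(-5) + 80*(18) = 0]
GCD = 16; from the row with r=16: x=2, y=-7
Check: 288*(2) + 80*(-7) = 576 - 560 = 16

GCD = 16, x = 2, y = -7


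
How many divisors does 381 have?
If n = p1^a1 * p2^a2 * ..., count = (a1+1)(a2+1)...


381 = 3^1 × 127^1
d(381) = (1+1) × (1+1) = 4

4 divisors


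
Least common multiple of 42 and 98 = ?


GCD(42, 98) = 14
LCM = 42*98/14 = 4116/14 = 294

LCM = 294


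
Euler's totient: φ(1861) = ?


1861 = 1861
Prime factors: 1861
φ(1861) = 1861 × (1-1/1861)
= 1861 × 1860/1861 = 1860

φ(1861) = 1860


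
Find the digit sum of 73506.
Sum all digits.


7 + 3 + 5 + 0 + 6 = 21


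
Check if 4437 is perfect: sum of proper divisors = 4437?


Proper divisors of 4437: 1, 3, 9, 17, 29, 51, 87, 153, 261, 493, 1479
Sum = 1 + 3 + 9 + 17 + 29 + 51 + 87 + 153 + 261 + 493 + 1479 = 2583

No, 4437 is not perfect (2583 ≠ 4437)


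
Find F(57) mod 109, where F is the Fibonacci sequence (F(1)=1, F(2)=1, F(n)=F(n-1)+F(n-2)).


F(k) mod 109 for k=1..57:
1, 1, 2, 3, 5, 8, 13, 21, 34, 55, 89, 35, 15, 50, 65, 6, 71, 77, 39, 7, 46, 53, 99, 43, 33, 76, 0, 76, 76, 43, 10, 53, 63, 7, 70, 77, 38, 6, 44, 50, 94, 35, 20, 55, 75, 21, 96, 8, 104, 3, 107, 1, 108, 0, 108, 108, 107
F(57) mod 109 = 107


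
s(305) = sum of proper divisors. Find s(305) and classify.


Proper divisors: 1, 5, 61
Sum = 1 + 5 + 61 = 67
67 < 305 → deficient

s(305) = 67 (deficient)


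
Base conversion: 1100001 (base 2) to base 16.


1100001 (base 2) = 97 (decimal)
97 (decimal) = 61 (base 16)


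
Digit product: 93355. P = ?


9 × 3 × 3 × 5 × 5 = 2025


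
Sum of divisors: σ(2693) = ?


Divisors of 2693: 1, 2693
Sum = 1 + 2693 = 2694

σ(2693) = 2694


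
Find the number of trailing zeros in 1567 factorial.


floor(1567/5) = 313
floor(1567/25) = 62
floor(1567/125) = 12
floor(1567/625) = 2
Total = 389

389 trailing zeros


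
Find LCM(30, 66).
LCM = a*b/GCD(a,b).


GCD(30, 66) = 6
LCM = 30*66/6 = 1980/6 = 330

LCM = 330


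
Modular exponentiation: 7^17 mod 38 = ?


7^1 mod 38 = 7
7^2 mod 38 = 11
7^3 mod 38 = 1
7^4 mod 38 = 7
7^5 mod 38 = 11
7^6 mod 38 = 1
7^7 mod 38 = 7
7^8 mod 38 = 11
7^9 mod 38 = 1
7^10 mod 38 = 7
7^11 mod 38 = 11
7^12 mod 38 = 1
7^13 mod 38 = 7
7^14 mod 38 = 11
7^15 mod 38 = 1
7^16 mod 38 = 7
7^17 mod 38 = 11


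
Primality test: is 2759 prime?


2759 / 31 = 89 (exact division)
2759 is NOT prime.

No, 2759 is not prime


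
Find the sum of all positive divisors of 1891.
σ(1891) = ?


Divisors of 1891: 1, 31, 61, 1891
Sum = 1 + 31 + 61 + 1891 = 1984

σ(1891) = 1984


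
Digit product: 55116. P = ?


5 × 5 × 1 × 1 × 6 = 150


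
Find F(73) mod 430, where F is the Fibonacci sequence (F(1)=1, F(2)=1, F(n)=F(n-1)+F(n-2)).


F(k) mod 430 for k=1..73:
1, 1, 2, 3, 5, 8, 13, 21, 34, 55, 89, 144, 233, 377, 180, 127, 307, 4, 311, 315, 196, 81, 277, 358, 205, 133, 338, 41, 379, 420, 369, 359, 298, 227, 95, 322, 417, 309, 296, 175, 41, 216, 257, 43, 300, 343, 213, 126, 339, 35, 374, 409, 353, 332, 255, 157, 412, 139, 121, 260, 381, 211, 162, 373, 105, 48, 153, 201, 354, 125, 49, 174, 223
F(73) mod 430 = 223


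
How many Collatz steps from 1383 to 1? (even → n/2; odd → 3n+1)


1383 → 4150 → 2075 → 6226 → 3113 → 9340 → 4670 → 2335 → 7006 → 3503 → 10510 → 5255 → 15766 → 7883 → 23650 → 11825 → 35476 → 17738 → 8869 → 26608 → 13304 → 6652 → 3326 → 1663 → 4990 → 2495 → 7486 → 3743 → 11230 → 5615 → 16846 → 8423 → 25270 → 12635 → 37906 → 18953 → 56860 → 28430 → 14215 → 42646 → 21323 → 63970 → 31985 → 95956 → 47978 → 23989 → 71968 → 35984 → 17992 → 8996 → 4498 → 2249 → 6748 → 3374 → 1687 → 5062 → 2531 → 7594 → 3797 → 11392 → 5696 → 2848 → 1424 → 712 → 356 → 178 → 89 → 268 → 134 → 67 → 202 → 101 → 304 → 152 → 76 → 38 → 19 → 58 → 29 → 88 → 44 → 22 → 11 → 34 → 17 → 52 → 26 → 13 → 40 → 20 → 10 → 5 → 16 → 8 → 4 → 2 → 1
Total steps = 96

96 steps


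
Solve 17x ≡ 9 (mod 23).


GCD(17, 23) = 1, unique solution
a^(-1) mod 23 = 19
x = 19 * 9 mod 23 = 10

x ≡ 10 (mod 23)


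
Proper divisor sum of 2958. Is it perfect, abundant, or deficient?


Proper divisors: 1, 2, 3, 6, 17, 29, 34, 51, 58, 87, 102, 174, 493, 986, 1479
Sum = 1 + 2 + 3 + 6 + 17 + 29 + 34 + 51 + 58 + 87 + 102 + 174 + 493 + 986 + 1479 = 3522
3522 > 2958 → abundant

s(2958) = 3522 (abundant)


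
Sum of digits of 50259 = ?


5 + 0 + 2 + 5 + 9 = 21


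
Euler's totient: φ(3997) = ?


3997 = 7 × 571
Prime factors: 7, 571
φ(3997) = 3997 × (1-1/7) × (1-1/571)
= 3997 × 6/7 × 570/571 = 3420

φ(3997) = 3420


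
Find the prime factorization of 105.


105 / 3 = 35
35 / 5 = 7
7 / 7 = 1
105 = 3 × 5 × 7


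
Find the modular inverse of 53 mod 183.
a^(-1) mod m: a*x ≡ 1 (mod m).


Use the extended Euclidean algorithm on (183, 53); each row r = 183*s + 53*t:
r=183, s=1, t=0
r=53, s=0, t=1
q=3: r=24, s=1, t=-3   [183*(1) + 53*(-3) = 24]
q=2: r=5, s=-2, t=7   [183*(-2) + 53*(7) = 5]
q=4: r=4, s=9, t=-31   [183*(9) + 53*(-31) = 4]
q=1: r=1, s=-11, t=38   [183*(-11) + 53*(38) = 1]
q=4: r=0, s=53, t=-183   [183*(53) + 53*(-183) = 0]
GCD = 1 with t = 38, so 53*(38) ≡ 1 (mod 183)
Inverse = 38 mod 183 = 38
Check: 53 * 38 = 2014 ≡ 1 (mod 183)

53^(-1) ≡ 38 (mod 183)


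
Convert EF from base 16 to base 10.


EF (base 16) = 239 (decimal)
239 (decimal) = 239 (base 10)


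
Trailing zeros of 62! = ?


floor(62/5) = 12
floor(62/25) = 2
Total = 14

14 trailing zeros


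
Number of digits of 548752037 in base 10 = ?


548752037 has 9 digits in base 10
floor(log10(548752037)) + 1 = floor(8.7394) + 1 = 9

9 digits (base 10)


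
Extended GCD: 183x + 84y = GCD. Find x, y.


Tabular extended Euclidean (each row: r = 183*s + 84*t):
r=183, s=1, t=0
r=84, s=0, t=1
q=2: r=15, s=1, t=-2   [183*(1) + 84*(-2) = 15]
q=5: r=9, s=-5, t=11   [183*(-5) + 84*(11) = 9]
q=1: r=6, s=6, t=-13   [183*(6) + 84*(-13) = 6]
q=1: r=3, s=-11, t=24   [183*(-11) + 84*(24) = 3]
q=2: r=0, s=28, t=-61   [183*(28) + 84*(-61) = 0]
GCD = 3; from the row with r=3: x=-11, y=24
Check: 183*(-11) + 84*(24) = -2013 + 2016 = 3

GCD = 3, x = -11, y = 24


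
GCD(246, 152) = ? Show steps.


246 = 1 * 152 + 94
152 = 1 * 94 + 58
94 = 1 * 58 + 36
58 = 1 * 36 + 22
36 = 1 * 22 + 14
22 = 1 * 14 + 8
14 = 1 * 8 + 6
8 = 1 * 6 + 2
6 = 3 * 2 + 0
GCD = 2


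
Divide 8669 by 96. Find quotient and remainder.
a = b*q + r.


8669 = 96 * 90 + 29
Check: 8640 + 29 = 8669

q = 90, r = 29


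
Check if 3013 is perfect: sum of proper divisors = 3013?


Proper divisors of 3013: 1, 23, 131
Sum = 1 + 23 + 131 = 155

No, 3013 is not perfect (155 ≠ 3013)


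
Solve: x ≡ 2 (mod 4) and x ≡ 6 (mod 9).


M = 4*9 = 36
M1 = M/4 = 9, M2 = M/9 = 4
M1^(-1) mod 4 = 1, M2^(-1) mod 9 = 7
x = 2*9*1 + 6*4*7 = 186
186 mod 36 = 6
Check: 6 mod 4 = 2 ✓, 6 mod 9 = 6 ✓

x ≡ 6 (mod 36)


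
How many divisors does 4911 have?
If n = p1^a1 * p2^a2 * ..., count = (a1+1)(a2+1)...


4911 = 3^1 × 1637^1
d(4911) = (1+1) × (1+1) = 4

4 divisors


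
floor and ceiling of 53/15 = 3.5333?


53/15 = 3.5333
floor = 3
ceil = 4

floor = 3, ceil = 4


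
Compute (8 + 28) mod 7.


8 + 28 = 36
36 mod 7 = 1


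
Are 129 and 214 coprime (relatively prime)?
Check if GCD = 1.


Euclidean algorithm:
214 = 1 * 129 + 85
129 = 1 * 85 + 44
85 = 1 * 44 + 41
44 = 1 * 41 + 3
41 = 13 * 3 + 2
3 = 1 * 2 + 1
2 = 2 * 1 + 0
GCD(129, 214) = 1

Yes, coprime (GCD = 1)


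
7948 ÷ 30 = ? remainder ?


7948 = 30 * 264 + 28
Check: 7920 + 28 = 7948

q = 264, r = 28


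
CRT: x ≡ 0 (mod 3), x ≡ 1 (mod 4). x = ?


M = 3*4 = 12
M1 = M/3 = 4, M2 = M/4 = 3
M1^(-1) mod 3 = 1, M2^(-1) mod 4 = 3
x = 0*4*1 + 1*3*3 = 9
9 mod 12 = 9
Check: 9 mod 3 = 0 ✓, 9 mod 4 = 1 ✓

x ≡ 9 (mod 12)


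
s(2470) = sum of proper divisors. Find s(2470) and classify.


Proper divisors: 1, 2, 5, 10, 13, 19, 26, 38, 65, 95, 130, 190, 247, 494, 1235
Sum = 1 + 2 + 5 + 10 + 13 + 19 + 26 + 38 + 65 + 95 + 130 + 190 + 247 + 494 + 1235 = 2570
2570 > 2470 → abundant

s(2470) = 2570 (abundant)


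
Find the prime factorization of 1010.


1010 / 2 = 505
505 / 5 = 101
101 / 101 = 1
1010 = 2 × 5 × 101


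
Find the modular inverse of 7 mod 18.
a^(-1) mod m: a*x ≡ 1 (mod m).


Use the extended Euclidean algorithm on (18, 7); each row r = 18*s + 7*t:
r=18, s=1, t=0
r=7, s=0, t=1
q=2: r=4, s=1, t=-2   [18*(1) + 7*(-2) = 4]
q=1: r=3, s=-1, t=3   [18*(-1) + 7*(3) = 3]
q=1: r=1, s=2, t=-5   [18*(2) + 7*(-5) = 1]
q=3: r=0, s=-7, t=18   [18*(-7) + 7*(18) = 0]
GCD = 1 with t = -5, so 7*(-5) ≡ 1 (mod 18)
Inverse = -5 mod 18 = 13
Check: 7 * 13 = 91 ≡ 1 (mod 18)

7^(-1) ≡ 13 (mod 18)


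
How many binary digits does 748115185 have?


748115185 in base 2 = 101100100101110101010011110001
Number of digits = 30

30 digits (base 2)


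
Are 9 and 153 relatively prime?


Euclidean algorithm:
153 = 17 * 9 + 0
GCD(9, 153) = 9

No, not coprime (GCD = 9)


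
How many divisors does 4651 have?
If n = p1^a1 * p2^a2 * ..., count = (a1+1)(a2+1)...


4651 = 4651^1
d(4651) = (1+1) = 2

2 divisors


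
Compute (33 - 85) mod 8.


33 - 85 = -52
-52 mod 8 = 4


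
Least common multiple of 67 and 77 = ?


GCD(67, 77) = 1
LCM = 67*77/1 = 5159/1 = 5159

LCM = 5159


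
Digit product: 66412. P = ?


6 × 6 × 4 × 1 × 2 = 288


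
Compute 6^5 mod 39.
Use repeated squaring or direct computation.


6^1 mod 39 = 6
6^2 mod 39 = 36
6^3 mod 39 = 21
6^4 mod 39 = 9
6^5 mod 39 = 15


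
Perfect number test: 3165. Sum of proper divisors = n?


Proper divisors of 3165: 1, 3, 5, 15, 211, 633, 1055
Sum = 1 + 3 + 5 + 15 + 211 + 633 + 1055 = 1923

No, 3165 is not perfect (1923 ≠ 3165)


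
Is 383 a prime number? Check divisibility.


Check divisors up to sqrt(383) = 19.5704
No divisors found.
383 is prime.

Yes, 383 is prime


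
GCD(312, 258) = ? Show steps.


312 = 1 * 258 + 54
258 = 4 * 54 + 42
54 = 1 * 42 + 12
42 = 3 * 12 + 6
12 = 2 * 6 + 0
GCD = 6


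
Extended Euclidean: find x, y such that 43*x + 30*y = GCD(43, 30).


Tabular extended Euclidean (each row: r = 43*s + 30*t):
r=43, s=1, t=0
r=30, s=0, t=1
q=1: r=13, s=1, t=-1   [43*(1) + 30*(-1) = 13]
q=2: r=4, s=-2, t=3   [43*(-2) + 30*(3) = 4]
q=3: r=1, s=7, t=-10   [43*(7) + 30*(-10) = 1]
q=4: r=0, s=-30, t=43   [43*(-30) + 30*(43) = 0]
GCD = 1; from the row with r=1: x=7, y=-10
Check: 43*(7) + 30*(-10) = 301 - 300 = 1

GCD = 1, x = 7, y = -10


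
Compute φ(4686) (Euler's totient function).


4686 = 2 × 3 × 11 × 71
Prime factors: 2, 3, 11, 71
φ(4686) = 4686 × (1-1/2) × (1-1/3) × (1-1/11) × (1-1/71)
= 4686 × 1/2 × 2/3 × 10/11 × 70/71 = 1400

φ(4686) = 1400


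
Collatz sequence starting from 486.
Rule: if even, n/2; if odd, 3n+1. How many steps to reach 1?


486 → 243 → 730 → 365 → 1096 → 548 → 274 → 137 → 412 → 206 → 103 → 310 → 155 → 466 → 233 → 700 → 350 → 175 → 526 → 263 → 790 → 395 → 1186 → 593 → 1780 → 890 → 445 → 1336 → 668 → 334 → 167 → 502 → 251 → 754 → 377 → 1132 → 566 → 283 → 850 → 425 → 1276 → 638 → 319 → 958 → 479 → 1438 → 719 → 2158 → 1079 → 3238 → 1619 → 4858 → 2429 → 7288 → 3644 → 1822 → 911 → 2734 → 1367 → 4102 → 2051 → 6154 → 3077 → 9232 → 4616 → 2308 → 1154 → 577 → 1732 → 866 → 433 → 1300 → 650 → 325 → 976 → 488 → 244 → 122 → 61 → 184 → 92 → 46 → 23 → 70 → 35 → 106 → 53 → 160 → 80 → 40 → 20 → 10 → 5 → 16 → 8 → 4 → 2 → 1
Total steps = 97

97 steps
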